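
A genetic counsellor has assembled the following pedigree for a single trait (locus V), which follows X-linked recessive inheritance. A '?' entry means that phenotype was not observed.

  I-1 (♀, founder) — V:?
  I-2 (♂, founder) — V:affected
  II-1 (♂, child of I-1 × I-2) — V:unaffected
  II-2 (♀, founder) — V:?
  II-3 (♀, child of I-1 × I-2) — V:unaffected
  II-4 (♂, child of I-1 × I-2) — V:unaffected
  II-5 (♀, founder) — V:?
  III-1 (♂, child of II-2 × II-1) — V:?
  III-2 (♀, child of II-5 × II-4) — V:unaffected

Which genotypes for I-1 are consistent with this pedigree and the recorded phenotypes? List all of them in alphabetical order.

I-1 ∈ {X^VX^V, X^VX^v}

V/I-1 ? ·: X^VX^V|X^VX^v
V/I-2 aff ·: X^vY
V/II-1 un I-1×I-2: X^VY
V/II-2 ? ·: X^VX^V|X^VX^v|X^vX^v
V/II-3 un I-1×I-2: X^VX^v
V/II-4 un I-1×I-2: X^VY
V/II-5 ? ·: X^VX^V|X^VX^v|X^vX^v
V/III-1 ? II-2×II-1: X^VY|X^vY
V/III-2 un II-5×II-4: X^VX^V|X^VX^v
⇒ V over [I-1,I-2,II-1,II-2,II-3,II-4,II-5,III-1,III-2]: 32 consistent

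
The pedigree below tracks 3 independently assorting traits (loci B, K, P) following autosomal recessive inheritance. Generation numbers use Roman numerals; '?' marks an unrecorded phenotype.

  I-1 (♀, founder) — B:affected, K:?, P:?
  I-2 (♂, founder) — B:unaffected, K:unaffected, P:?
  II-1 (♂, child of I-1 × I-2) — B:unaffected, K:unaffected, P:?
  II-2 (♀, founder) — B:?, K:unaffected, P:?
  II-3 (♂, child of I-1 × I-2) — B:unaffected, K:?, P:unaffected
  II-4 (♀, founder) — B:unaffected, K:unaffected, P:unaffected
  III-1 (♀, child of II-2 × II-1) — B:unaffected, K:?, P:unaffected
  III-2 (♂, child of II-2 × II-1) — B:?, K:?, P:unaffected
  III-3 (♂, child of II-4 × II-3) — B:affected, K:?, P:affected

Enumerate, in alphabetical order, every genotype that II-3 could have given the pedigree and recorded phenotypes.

B/I-1 aff ·: bb
B/I-2 un ·: BB|Bb
B/II-1 un I-1×I-2: Bb
B/II-2 ? ·: BB|Bb|bb
B/II-3 un I-1×I-2: Bb
B/II-4 un ·: Bb
B/III-1 un II-2×II-1: BB|Bb
B/III-2 ? II-2×II-1: BB|Bb|bb
B/III-3 aff II-4×II-3: bb
⇒ B over [I-1,I-2,II-1,II-2,II-3,II-4,III-1,III-2,III-3]: 24 consistent
K/I-1 ? ·: KK|Kk|kk
K/I-2 un ·: KK|Kk
K/II-1 un I-1×I-2: KK|Kk
K/II-2 un ·: KK|Kk
K/II-3 ? I-1×I-2: KK|Kk|kk
K/II-4 un ·: KK|Kk
K/III-1 ? II-2×II-1: KK|Kk|kk
K/III-2 ? II-2×II-1: KK|Kk|kk
K/III-3 ? II-4×II-3: KK|Kk|kk
⇒ K over [I-1,I-2,II-1,II-2,II-3,II-4,III-1,III-2,III-3]: 670 consistent
P/I-1 ? ·: PP|Pp|pp
P/I-2 ? ·: PP|Pp|pp
P/II-1 ? I-1×I-2: PP|Pp|pp
P/II-2 ? ·: PP|Pp|pp
P/II-3 un I-1×I-2: Pp
P/II-4 un ·: Pp
P/III-1 un II-2×II-1: PP|Pp
P/III-2 un II-2×II-1: PP|Pp
P/III-3 aff II-4×II-3: pp
⇒ P over [I-1,I-2,II-1,II-2,II-3,II-4,III-1,III-2,III-3]: 87 consistent

II-3 ∈ {Bb KK Pp, Bb Kk Pp, Bb kk Pp}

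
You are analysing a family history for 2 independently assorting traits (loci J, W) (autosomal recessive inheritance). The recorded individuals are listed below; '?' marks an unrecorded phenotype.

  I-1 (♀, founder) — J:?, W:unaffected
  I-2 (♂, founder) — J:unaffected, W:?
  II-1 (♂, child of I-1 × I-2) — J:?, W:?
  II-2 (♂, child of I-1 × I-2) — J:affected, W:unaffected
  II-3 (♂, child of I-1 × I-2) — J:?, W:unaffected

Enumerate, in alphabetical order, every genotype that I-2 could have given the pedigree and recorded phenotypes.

J/I-1 ? ·: Jj|jj
J/I-2 un ·: Jj
J/II-1 ? I-1×I-2: JJ|Jj|jj
J/II-2 aff I-1×I-2: jj
J/II-3 ? I-1×I-2: JJ|Jj|jj
⇒ J over [I-1,I-2,II-1,II-2,II-3]: 13 consistent
W/I-1 un ·: WW|Ww
W/I-2 ? ·: WW|Ww|ww
W/II-1 ? I-1×I-2: WW|Ww|ww
W/II-2 un I-1×I-2: WW|Ww
W/II-3 un I-1×I-2: WW|Ww
⇒ W over [I-1,I-2,II-1,II-2,II-3]: 32 consistent

I-2 ∈ {Jj WW, Jj Ww, Jj ww}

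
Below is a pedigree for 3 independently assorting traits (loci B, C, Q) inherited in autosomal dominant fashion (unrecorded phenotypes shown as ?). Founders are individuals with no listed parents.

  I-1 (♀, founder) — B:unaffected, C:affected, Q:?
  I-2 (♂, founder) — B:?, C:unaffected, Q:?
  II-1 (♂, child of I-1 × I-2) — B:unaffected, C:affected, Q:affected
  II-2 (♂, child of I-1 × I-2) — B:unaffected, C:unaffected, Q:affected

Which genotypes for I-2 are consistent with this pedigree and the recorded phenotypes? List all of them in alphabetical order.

I-2 ∈ {Bb cc QQ, Bb cc Qq, Bb cc qq, bb cc QQ, bb cc Qq, bb cc qq}

B/I-1 un ·: bb
B/I-2 ? ·: bb|Bb
B/II-1 un I-1×I-2: bb
B/II-2 un I-1×I-2: bb
⇒ B over [I-1,I-2,II-1,II-2]: 2 consistent
C/I-1 aff ·: Cc
C/I-2 un ·: cc
C/II-1 aff I-1×I-2: Cc
C/II-2 un I-1×I-2: cc
⇒ C over [I-1,I-2,II-1,II-2]: 1 consistent
Q/I-1 ? ·: qq|Qq|QQ
Q/I-2 ? ·: qq|Qq|QQ
Q/II-1 aff I-1×I-2: Qq|QQ
Q/II-2 aff I-1×I-2: Qq|QQ
⇒ Q over [I-1,I-2,II-1,II-2]: 17 consistent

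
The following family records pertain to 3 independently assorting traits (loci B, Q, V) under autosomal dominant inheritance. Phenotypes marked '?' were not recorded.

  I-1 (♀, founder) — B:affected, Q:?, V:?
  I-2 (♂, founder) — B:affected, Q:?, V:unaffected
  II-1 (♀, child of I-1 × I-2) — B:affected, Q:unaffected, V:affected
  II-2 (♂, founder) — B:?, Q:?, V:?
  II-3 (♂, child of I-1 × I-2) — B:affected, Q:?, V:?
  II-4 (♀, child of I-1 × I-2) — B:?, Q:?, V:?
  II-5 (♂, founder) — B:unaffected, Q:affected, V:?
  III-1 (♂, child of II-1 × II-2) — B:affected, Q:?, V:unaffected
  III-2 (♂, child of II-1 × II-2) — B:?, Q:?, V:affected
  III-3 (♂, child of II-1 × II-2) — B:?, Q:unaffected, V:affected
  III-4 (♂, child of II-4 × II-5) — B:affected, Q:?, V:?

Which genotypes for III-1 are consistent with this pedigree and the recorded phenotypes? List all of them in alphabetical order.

B/I-1 aff ·: Bb|BB
B/I-2 aff ·: Bb|BB
B/II-1 aff I-1×I-2: Bb|BB
B/II-2 ? ·: bb|Bb|BB
B/II-3 aff I-1×I-2: Bb|BB
B/II-4 ? I-1×I-2: Bb|BB
B/II-5 un ·: bb
B/III-1 aff II-1×II-2: Bb|BB
B/III-2 ? II-1×II-2: bb|Bb|BB
B/III-3 ? II-1×II-2: bb|Bb|BB
B/III-4 aff II-4×II-5: Bb
⇒ B over [I-1,I-2,II-1,II-2,II-3,II-4,II-5,III-1,III-2,III-3,III-4]: 490 consistent
Q/I-1 ? ·: qq|Qq
Q/I-2 ? ·: qq|Qq
Q/II-1 un I-1×I-2: qq
Q/II-2 ? ·: qq|Qq
Q/II-3 ? I-1×I-2: qq|Qq|QQ
Q/II-4 ? I-1×I-2: qq|Qq|QQ
Q/II-5 aff ·: Qq|QQ
Q/III-1 ? II-1×II-2: qq|Qq
Q/III-2 ? II-1×II-2: qq|Qq
Q/III-3 un II-1×II-2: qq
Q/III-4 ? II-4×II-5: qq|Qq|QQ
⇒ Q over [I-1,I-2,II-1,II-2,II-3,II-4,II-5,III-1,III-2,III-3,III-4]: 340 consistent
V/I-1 ? ·: Vv|VV
V/I-2 un ·: vv
V/II-1 aff I-1×I-2: Vv
V/II-2 ? ·: vv|Vv
V/II-3 ? I-1×I-2: vv|Vv
V/II-4 ? I-1×I-2: vv|Vv
V/II-5 ? ·: vv|Vv|VV
V/III-1 un II-1×II-2: vv
V/III-2 aff II-1×II-2: Vv|VV
V/III-3 aff II-1×II-2: Vv|VV
V/III-4 ? II-4×II-5: vv|Vv|VV
⇒ V over [I-1,I-2,II-1,II-2,II-3,II-4,II-5,III-1,III-2,III-3,III-4]: 145 consistent

III-1 ∈ {BB Qq vv, BB qq vv, Bb Qq vv, Bb qq vv}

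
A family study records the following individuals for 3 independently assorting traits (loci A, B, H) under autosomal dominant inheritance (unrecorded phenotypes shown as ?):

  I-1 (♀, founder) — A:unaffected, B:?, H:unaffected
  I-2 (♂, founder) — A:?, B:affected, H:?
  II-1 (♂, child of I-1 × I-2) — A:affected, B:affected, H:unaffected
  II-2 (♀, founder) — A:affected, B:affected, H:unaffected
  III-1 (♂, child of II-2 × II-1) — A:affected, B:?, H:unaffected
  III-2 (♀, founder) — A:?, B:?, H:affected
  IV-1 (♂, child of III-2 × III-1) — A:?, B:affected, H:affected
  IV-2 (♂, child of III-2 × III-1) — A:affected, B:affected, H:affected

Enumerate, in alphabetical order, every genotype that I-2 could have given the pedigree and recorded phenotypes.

I-2 ∈ {AA BB Hh, AA BB hh, AA Bb Hh, AA Bb hh, Aa BB Hh, Aa BB hh, Aa Bb Hh, Aa Bb hh}

A/I-1 un ·: aa
A/I-2 ? ·: Aa|AA
A/II-1 aff I-1×I-2: Aa
A/II-2 aff ·: Aa|AA
A/III-1 aff II-2×II-1: Aa|AA
A/III-2 ? ·: aa|Aa|AA
A/IV-1 ? III-2×III-1: aa|Aa|AA
A/IV-2 aff III-2×III-1: Aa|AA
⇒ A over [I-1,I-2,II-1,II-2,III-1,III-2,IV-1,IV-2]: 72 consistent
B/I-1 ? ·: bb|Bb|BB
B/I-2 aff ·: Bb|BB
B/II-1 aff I-1×I-2: Bb|BB
B/II-2 aff ·: Bb|BB
B/III-1 ? II-2×II-1: bb|Bb|BB
B/III-2 ? ·: bb|Bb|BB
B/IV-1 aff III-2×III-1: Bb|BB
B/IV-2 aff III-2×III-1: Bb|BB
⇒ B over [I-1,I-2,II-1,II-2,III-1,III-2,IV-1,IV-2]: 244 consistent
H/I-1 un ·: hh
H/I-2 ? ·: hh|Hh
H/II-1 un I-1×I-2: hh
H/II-2 un ·: hh
H/III-1 un II-2×II-1: hh
H/III-2 aff ·: Hh|HH
H/IV-1 aff III-2×III-1: Hh
H/IV-2 aff III-2×III-1: Hh
⇒ H over [I-1,I-2,II-1,II-2,III-1,III-2,IV-1,IV-2]: 4 consistent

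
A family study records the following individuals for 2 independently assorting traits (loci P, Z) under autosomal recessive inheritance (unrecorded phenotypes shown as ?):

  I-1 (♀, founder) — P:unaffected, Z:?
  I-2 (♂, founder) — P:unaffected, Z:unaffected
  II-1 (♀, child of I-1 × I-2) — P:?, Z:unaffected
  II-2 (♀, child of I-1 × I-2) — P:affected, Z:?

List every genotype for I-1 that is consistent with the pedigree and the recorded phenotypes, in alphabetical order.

P/I-1 un ·: Pp
P/I-2 un ·: Pp
P/II-1 ? I-1×I-2: PP|Pp|pp
P/II-2 aff I-1×I-2: pp
⇒ P over [I-1,I-2,II-1,II-2]: 3 consistent
Z/I-1 ? ·: ZZ|Zz|zz
Z/I-2 un ·: ZZ|Zz
Z/II-1 un I-1×I-2: ZZ|Zz
Z/II-2 ? I-1×I-2: ZZ|Zz|zz
⇒ Z over [I-1,I-2,II-1,II-2]: 18 consistent

I-1 ∈ {Pp ZZ, Pp Zz, Pp zz}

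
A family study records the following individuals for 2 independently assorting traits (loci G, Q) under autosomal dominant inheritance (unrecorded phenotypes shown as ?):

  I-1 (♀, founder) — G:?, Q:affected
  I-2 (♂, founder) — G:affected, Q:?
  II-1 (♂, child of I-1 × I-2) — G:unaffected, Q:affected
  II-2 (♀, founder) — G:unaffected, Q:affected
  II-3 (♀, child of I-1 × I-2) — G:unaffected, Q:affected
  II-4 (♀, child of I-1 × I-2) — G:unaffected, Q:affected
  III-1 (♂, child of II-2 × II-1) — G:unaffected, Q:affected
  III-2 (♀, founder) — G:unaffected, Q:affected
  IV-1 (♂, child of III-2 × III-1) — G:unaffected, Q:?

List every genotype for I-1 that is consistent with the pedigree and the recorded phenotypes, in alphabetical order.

G/I-1 ? ·: gg|Gg
G/I-2 aff ·: Gg
G/II-1 un I-1×I-2: gg
G/II-2 un ·: gg
G/II-3 un I-1×I-2: gg
G/II-4 un I-1×I-2: gg
G/III-1 un II-2×II-1: gg
G/III-2 un ·: gg
G/IV-1 un III-2×III-1: gg
⇒ G over [I-1,I-2,II-1,II-2,II-3,II-4,III-1,III-2,IV-1]: 2 consistent
Q/I-1 aff ·: Qq|QQ
Q/I-2 ? ·: qq|Qq|QQ
Q/II-1 aff I-1×I-2: Qq|QQ
Q/II-2 aff ·: Qq|QQ
Q/II-3 aff I-1×I-2: Qq|QQ
Q/II-4 aff I-1×I-2: Qq|QQ
Q/III-1 aff II-2×II-1: Qq|QQ
Q/III-2 aff ·: Qq|QQ
Q/IV-1 ? III-2×III-1: qq|Qq|QQ
⇒ Q over [I-1,I-2,II-1,II-2,II-3,II-4,III-1,III-2,IV-1]: 367 consistent

I-1 ∈ {Gg QQ, Gg Qq, gg QQ, gg Qq}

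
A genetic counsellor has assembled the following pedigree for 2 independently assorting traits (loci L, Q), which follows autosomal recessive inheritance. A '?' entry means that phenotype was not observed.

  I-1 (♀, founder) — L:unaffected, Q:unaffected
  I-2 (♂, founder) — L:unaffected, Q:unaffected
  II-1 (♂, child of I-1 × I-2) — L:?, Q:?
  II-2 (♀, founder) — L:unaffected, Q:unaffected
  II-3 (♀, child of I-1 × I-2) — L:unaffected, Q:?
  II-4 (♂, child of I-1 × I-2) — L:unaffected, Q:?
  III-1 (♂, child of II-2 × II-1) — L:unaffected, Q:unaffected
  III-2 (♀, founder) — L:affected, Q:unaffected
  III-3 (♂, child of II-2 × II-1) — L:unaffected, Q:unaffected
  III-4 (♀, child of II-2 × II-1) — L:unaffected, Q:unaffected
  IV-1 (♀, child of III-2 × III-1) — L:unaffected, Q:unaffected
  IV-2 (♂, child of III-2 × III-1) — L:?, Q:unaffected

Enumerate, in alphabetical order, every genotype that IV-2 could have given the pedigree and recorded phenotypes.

IV-2 ∈ {Ll QQ, Ll Qq, ll QQ, ll Qq}

L/I-1 un ·: LL|Ll
L/I-2 un ·: LL|Ll
L/II-1 ? I-1×I-2: LL|Ll|ll
L/II-2 un ·: LL|Ll
L/II-3 un I-1×I-2: LL|Ll
L/II-4 un I-1×I-2: LL|Ll
L/III-1 un II-2×II-1: LL|Ll
L/III-2 aff ·: ll
L/III-3 un II-2×II-1: LL|Ll
L/III-4 un II-2×II-1: LL|Ll
L/IV-1 un III-2×III-1: Ll
L/IV-2 ? III-2×III-1: Ll|ll
⇒ L over [I-1,I-2,II-1,II-2,II-3,II-4,III-1,III-2,III-3,III-4,IV-1,IV-2]: 473 consistent
Q/I-1 un ·: QQ|Qq
Q/I-2 un ·: QQ|Qq
Q/II-1 ? I-1×I-2: QQ|Qq|qq
Q/II-2 un ·: QQ|Qq
Q/II-3 ? I-1×I-2: QQ|Qq|qq
Q/II-4 ? I-1×I-2: QQ|Qq|qq
Q/III-1 un II-2×II-1: QQ|Qq
Q/III-2 un ·: QQ|Qq
Q/III-3 un II-2×II-1: QQ|Qq
Q/III-4 un II-2×II-1: QQ|Qq
Q/IV-1 un III-2×III-1: QQ|Qq
Q/IV-2 un III-2×III-1: QQ|Qq
⇒ Q over [I-1,I-2,II-1,II-2,II-3,II-4,III-1,III-2,III-3,III-4,IV-1,IV-2]: 2938 consistent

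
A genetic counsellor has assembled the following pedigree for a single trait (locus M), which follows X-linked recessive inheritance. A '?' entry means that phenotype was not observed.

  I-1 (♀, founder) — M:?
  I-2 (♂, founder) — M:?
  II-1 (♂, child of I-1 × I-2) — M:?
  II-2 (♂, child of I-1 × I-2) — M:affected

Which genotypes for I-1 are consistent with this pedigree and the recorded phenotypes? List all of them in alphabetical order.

I-1 ∈ {X^MX^m, X^mX^m}

M/I-1 ? ·: X^MX^m|X^mX^m
M/I-2 ? ·: X^MY|X^mY
M/II-1 ? I-1×I-2: X^MY|X^mY
M/II-2 aff I-1×I-2: X^mY
⇒ M over [I-1,I-2,II-1,II-2]: 6 consistent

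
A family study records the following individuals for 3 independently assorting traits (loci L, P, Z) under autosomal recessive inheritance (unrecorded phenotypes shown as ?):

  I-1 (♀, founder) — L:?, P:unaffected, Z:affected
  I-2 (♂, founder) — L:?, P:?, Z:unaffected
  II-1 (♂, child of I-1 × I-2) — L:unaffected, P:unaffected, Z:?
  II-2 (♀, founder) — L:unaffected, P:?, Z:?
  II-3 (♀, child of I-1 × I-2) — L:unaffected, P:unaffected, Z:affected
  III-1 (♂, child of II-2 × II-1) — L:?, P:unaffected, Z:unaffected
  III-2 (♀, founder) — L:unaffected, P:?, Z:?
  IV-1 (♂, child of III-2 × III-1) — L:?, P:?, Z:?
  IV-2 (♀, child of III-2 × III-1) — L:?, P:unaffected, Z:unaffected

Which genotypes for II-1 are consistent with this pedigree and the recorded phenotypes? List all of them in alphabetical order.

II-1 ∈ {LL PP Zz, LL PP zz, LL Pp Zz, LL Pp zz, Ll PP Zz, Ll PP zz, Ll Pp Zz, Ll Pp zz}

L/I-1 ? ·: LL|Ll|ll
L/I-2 ? ·: LL|Ll|ll
L/II-1 un I-1×I-2: LL|Ll
L/II-2 un ·: LL|Ll
L/II-3 un I-1×I-2: LL|Ll
L/III-1 ? II-2×II-1: LL|Ll|ll
L/III-2 un ·: LL|Ll
L/IV-1 ? III-2×III-1: LL|Ll|ll
L/IV-2 ? III-2×III-1: LL|Ll|ll
⇒ L over [I-1,I-2,II-1,II-2,II-3,III-1,III-2,IV-1,IV-2]: 571 consistent
P/I-1 un ·: PP|Pp
P/I-2 ? ·: PP|Pp|pp
P/II-1 un I-1×I-2: PP|Pp
P/II-2 ? ·: PP|Pp|pp
P/II-3 un I-1×I-2: PP|Pp
P/III-1 un II-2×II-1: PP|Pp
P/III-2 ? ·: PP|Pp|pp
P/IV-1 ? III-2×III-1: PP|Pp|pp
P/IV-2 un III-2×III-1: PP|Pp
⇒ P over [I-1,I-2,II-1,II-2,II-3,III-1,III-2,IV-1,IV-2]: 636 consistent
Z/I-1 aff ·: zz
Z/I-2 un ·: Zz
Z/II-1 ? I-1×I-2: Zz|zz
Z/II-2 ? ·: ZZ|Zz|zz
Z/II-3 aff I-1×I-2: zz
Z/III-1 un II-2×II-1: ZZ|Zz
Z/III-2 ? ·: ZZ|Zz|zz
Z/IV-1 ? III-2×III-1: ZZ|Zz|zz
Z/IV-2 un III-2×III-1: ZZ|Zz
⇒ Z over [I-1,I-2,II-1,II-2,II-3,III-1,III-2,IV-1,IV-2]: 72 consistent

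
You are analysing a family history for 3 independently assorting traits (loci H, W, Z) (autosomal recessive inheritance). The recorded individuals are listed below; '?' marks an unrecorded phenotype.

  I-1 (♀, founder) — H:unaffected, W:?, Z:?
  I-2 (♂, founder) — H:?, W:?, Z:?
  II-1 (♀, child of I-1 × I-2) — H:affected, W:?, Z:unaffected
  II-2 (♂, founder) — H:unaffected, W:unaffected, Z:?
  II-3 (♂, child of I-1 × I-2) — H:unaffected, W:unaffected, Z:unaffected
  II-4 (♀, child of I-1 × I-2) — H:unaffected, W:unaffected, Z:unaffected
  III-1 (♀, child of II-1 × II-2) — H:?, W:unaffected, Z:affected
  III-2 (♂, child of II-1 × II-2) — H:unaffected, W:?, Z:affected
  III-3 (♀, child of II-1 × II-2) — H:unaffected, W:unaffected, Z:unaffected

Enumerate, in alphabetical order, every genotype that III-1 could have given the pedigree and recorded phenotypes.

H/I-1 un ·: Hh
H/I-2 ? ·: Hh|hh
H/II-1 aff I-1×I-2: hh
H/II-2 un ·: HH|Hh
H/II-3 un I-1×I-2: HH|Hh
H/II-4 un I-1×I-2: HH|Hh
H/III-1 ? II-1×II-2: Hh|hh
H/III-2 un II-1×II-2: Hh
H/III-3 un II-1×II-2: Hh
⇒ H over [I-1,I-2,II-1,II-2,II-3,II-4,III-1,III-2,III-3]: 15 consistent
W/I-1 ? ·: WW|Ww|ww
W/I-2 ? ·: WW|Ww|ww
W/II-1 ? I-1×I-2: WW|Ww|ww
W/II-2 un ·: WW|Ww
W/II-3 un I-1×I-2: WW|Ww
W/II-4 un I-1×I-2: WW|Ww
W/III-1 un II-1×II-2: WW|Ww
W/III-2 ? II-1×II-2: WW|Ww|ww
W/III-3 un II-1×II-2: WW|Ww
⇒ W over [I-1,I-2,II-1,II-2,II-3,II-4,III-1,III-2,III-3]: 455 consistent
Z/I-1 ? ·: ZZ|Zz|zz
Z/I-2 ? ·: ZZ|Zz|zz
Z/II-1 un I-1×I-2: Zz
Z/II-2 ? ·: Zz|zz
Z/II-3 un I-1×I-2: ZZ|Zz
Z/II-4 un I-1×I-2: ZZ|Zz
Z/III-1 aff II-1×II-2: zz
Z/III-2 aff II-1×II-2: zz
Z/III-3 un II-1×II-2: ZZ|Zz
⇒ Z over [I-1,I-2,II-1,II-2,II-3,II-4,III-1,III-2,III-3]: 48 consistent

III-1 ∈ {Hh WW zz, Hh Ww zz, hh WW zz, hh Ww zz}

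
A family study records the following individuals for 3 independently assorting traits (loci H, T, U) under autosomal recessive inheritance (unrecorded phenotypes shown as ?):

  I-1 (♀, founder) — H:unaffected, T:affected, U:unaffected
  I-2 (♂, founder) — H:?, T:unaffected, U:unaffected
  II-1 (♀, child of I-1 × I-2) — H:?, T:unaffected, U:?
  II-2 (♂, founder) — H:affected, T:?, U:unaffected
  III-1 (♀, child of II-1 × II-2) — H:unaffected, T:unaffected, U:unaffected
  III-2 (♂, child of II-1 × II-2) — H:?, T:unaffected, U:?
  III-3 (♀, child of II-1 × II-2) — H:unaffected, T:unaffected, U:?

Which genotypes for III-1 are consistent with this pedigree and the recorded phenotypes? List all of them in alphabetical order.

H/I-1 un ·: HH|Hh
H/I-2 ? ·: HH|Hh|hh
H/II-1 ? I-1×I-2: HH|Hh
H/II-2 aff ·: hh
H/III-1 un II-1×II-2: Hh
H/III-2 ? II-1×II-2: Hh|hh
H/III-3 un II-1×II-2: Hh
⇒ H over [I-1,I-2,II-1,II-2,III-1,III-2,III-3]: 14 consistent
T/I-1 aff ·: tt
T/I-2 un ·: TT|Tt
T/II-1 un I-1×I-2: Tt
T/II-2 ? ·: TT|Tt|tt
T/III-1 un II-1×II-2: TT|Tt
T/III-2 un II-1×II-2: TT|Tt
T/III-3 un II-1×II-2: TT|Tt
⇒ T over [I-1,I-2,II-1,II-2,III-1,III-2,III-3]: 34 consistent
U/I-1 un ·: UU|Uu
U/I-2 un ·: UU|Uu
U/II-1 ? I-1×I-2: UU|Uu|uu
U/II-2 un ·: UU|Uu
U/III-1 un II-1×II-2: UU|Uu
U/III-2 ? II-1×II-2: UU|Uu|uu
U/III-3 ? II-1×II-2: UU|Uu|uu
⇒ U over [I-1,I-2,II-1,II-2,III-1,III-2,III-3]: 119 consistent

III-1 ∈ {Hh TT UU, Hh TT Uu, Hh Tt UU, Hh Tt Uu}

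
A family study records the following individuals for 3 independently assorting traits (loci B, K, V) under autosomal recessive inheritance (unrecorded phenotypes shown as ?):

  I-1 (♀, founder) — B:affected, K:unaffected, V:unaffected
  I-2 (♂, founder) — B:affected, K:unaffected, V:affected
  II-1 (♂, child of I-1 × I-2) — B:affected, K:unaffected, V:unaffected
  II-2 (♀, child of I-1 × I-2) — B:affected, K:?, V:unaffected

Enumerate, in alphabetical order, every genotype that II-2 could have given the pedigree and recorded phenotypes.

B/I-1 aff ·: bb
B/I-2 aff ·: bb
B/II-1 aff I-1×I-2: bb
B/II-2 aff I-1×I-2: bb
⇒ B over [I-1,I-2,II-1,II-2]: 1 consistent
K/I-1 un ·: KK|Kk
K/I-2 un ·: KK|Kk
K/II-1 un I-1×I-2: KK|Kk
K/II-2 ? I-1×I-2: KK|Kk|kk
⇒ K over [I-1,I-2,II-1,II-2]: 15 consistent
V/I-1 un ·: VV|Vv
V/I-2 aff ·: vv
V/II-1 un I-1×I-2: Vv
V/II-2 un I-1×I-2: Vv
⇒ V over [I-1,I-2,II-1,II-2]: 2 consistent

II-2 ∈ {bb KK Vv, bb Kk Vv, bb kk Vv}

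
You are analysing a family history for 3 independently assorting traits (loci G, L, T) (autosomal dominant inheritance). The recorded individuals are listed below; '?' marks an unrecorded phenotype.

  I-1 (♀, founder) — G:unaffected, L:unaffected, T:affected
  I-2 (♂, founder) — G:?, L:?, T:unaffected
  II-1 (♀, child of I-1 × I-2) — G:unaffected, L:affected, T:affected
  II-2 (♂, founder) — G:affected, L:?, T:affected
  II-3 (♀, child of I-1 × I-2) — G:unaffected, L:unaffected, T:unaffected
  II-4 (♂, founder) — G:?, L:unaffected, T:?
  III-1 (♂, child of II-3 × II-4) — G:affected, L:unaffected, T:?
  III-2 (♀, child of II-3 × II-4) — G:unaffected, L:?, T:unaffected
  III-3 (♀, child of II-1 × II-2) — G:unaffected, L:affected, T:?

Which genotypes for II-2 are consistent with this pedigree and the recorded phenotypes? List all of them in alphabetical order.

II-2 ∈ {Gg LL TT, Gg LL Tt, Gg Ll TT, Gg Ll Tt, Gg ll TT, Gg ll Tt}

G/I-1 un ·: gg
G/I-2 ? ·: gg|Gg
G/II-1 un I-1×I-2: gg
G/II-2 aff ·: Gg
G/II-3 un I-1×I-2: gg
G/II-4 ? ·: Gg
G/III-1 aff II-3×II-4: Gg
G/III-2 un II-3×II-4: gg
G/III-3 un II-1×II-2: gg
⇒ G over [I-1,I-2,II-1,II-2,II-3,II-4,III-1,III-2,III-3]: 2 consistent
L/I-1 un ·: ll
L/I-2 ? ·: Ll
L/II-1 aff I-1×I-2: Ll
L/II-2 ? ·: ll|Ll|LL
L/II-3 un I-1×I-2: ll
L/II-4 un ·: ll
L/III-1 un II-3×II-4: ll
L/III-2 ? II-3×II-4: ll
L/III-3 aff II-1×II-2: Ll|LL
⇒ L over [I-1,I-2,II-1,II-2,II-3,II-4,III-1,III-2,III-3]: 5 consistent
T/I-1 aff ·: Tt
T/I-2 un ·: tt
T/II-1 aff I-1×I-2: Tt
T/II-2 aff ·: Tt|TT
T/II-3 un I-1×I-2: tt
T/II-4 ? ·: tt|Tt
T/III-1 ? II-3×II-4: tt|Tt
T/III-2 un II-3×II-4: tt
T/III-3 ? II-1×II-2: tt|Tt|TT
⇒ T over [I-1,I-2,II-1,II-2,II-3,II-4,III-1,III-2,III-3]: 15 consistent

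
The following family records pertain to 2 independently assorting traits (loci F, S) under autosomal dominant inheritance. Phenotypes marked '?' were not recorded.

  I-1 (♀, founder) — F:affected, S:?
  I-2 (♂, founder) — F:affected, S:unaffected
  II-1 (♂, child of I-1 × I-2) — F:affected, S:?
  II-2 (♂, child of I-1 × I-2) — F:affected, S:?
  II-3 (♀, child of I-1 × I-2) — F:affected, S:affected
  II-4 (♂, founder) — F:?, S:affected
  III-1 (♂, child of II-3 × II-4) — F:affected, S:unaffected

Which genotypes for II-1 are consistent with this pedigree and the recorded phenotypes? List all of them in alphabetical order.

F/I-1 aff ·: Ff|FF
F/I-2 aff ·: Ff|FF
F/II-1 aff I-1×I-2: Ff|FF
F/II-2 aff I-1×I-2: Ff|FF
F/II-3 aff I-1×I-2: Ff|FF
F/II-4 ? ·: ff|Ff|FF
F/III-1 aff II-3×II-4: Ff|FF
⇒ F over [I-1,I-2,II-1,II-2,II-3,II-4,III-1]: 112 consistent
S/I-1 ? ·: Ss|SS
S/I-2 un ·: ss
S/II-1 ? I-1×I-2: ss|Ss
S/II-2 ? I-1×I-2: ss|Ss
S/II-3 aff I-1×I-2: Ss
S/II-4 aff ·: Ss
S/III-1 un II-3×II-4: ss
⇒ S over [I-1,I-2,II-1,II-2,II-3,II-4,III-1]: 5 consistent

II-1 ∈ {FF Ss, FF ss, Ff Ss, Ff ss}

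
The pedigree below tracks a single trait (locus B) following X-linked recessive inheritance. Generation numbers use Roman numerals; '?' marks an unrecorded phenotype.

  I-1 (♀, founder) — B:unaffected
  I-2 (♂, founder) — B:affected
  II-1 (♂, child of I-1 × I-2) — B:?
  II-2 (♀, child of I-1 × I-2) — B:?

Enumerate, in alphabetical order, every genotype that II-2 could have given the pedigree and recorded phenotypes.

II-2 ∈ {X^BX^b, X^bX^b}

B/I-1 un ·: X^BX^B|X^BX^b
B/I-2 aff ·: X^bY
B/II-1 ? I-1×I-2: X^BY|X^bY
B/II-2 ? I-1×I-2: X^BX^b|X^bX^b
⇒ B over [I-1,I-2,II-1,II-2]: 5 consistent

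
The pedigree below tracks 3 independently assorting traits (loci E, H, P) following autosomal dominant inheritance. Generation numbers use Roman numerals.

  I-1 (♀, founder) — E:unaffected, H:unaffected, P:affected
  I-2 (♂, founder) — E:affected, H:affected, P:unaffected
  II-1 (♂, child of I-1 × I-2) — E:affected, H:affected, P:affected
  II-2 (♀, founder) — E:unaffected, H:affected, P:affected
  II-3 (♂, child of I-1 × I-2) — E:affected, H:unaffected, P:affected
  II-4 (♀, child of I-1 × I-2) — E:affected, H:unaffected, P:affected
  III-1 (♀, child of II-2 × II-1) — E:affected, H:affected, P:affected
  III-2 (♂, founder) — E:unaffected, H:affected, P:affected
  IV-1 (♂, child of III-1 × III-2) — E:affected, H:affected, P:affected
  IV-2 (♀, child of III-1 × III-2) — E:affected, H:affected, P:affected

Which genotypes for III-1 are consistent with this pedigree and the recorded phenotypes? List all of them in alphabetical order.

E/I-1 un ·: ee
E/I-2 aff ·: Ee|EE
E/II-1 aff I-1×I-2: Ee
E/II-2 un ·: ee
E/II-3 aff I-1×I-2: Ee
E/II-4 aff I-1×I-2: Ee
E/III-1 aff II-2×II-1: Ee
E/III-2 un ·: ee
E/IV-1 aff III-1×III-2: Ee
E/IV-2 aff III-1×III-2: Ee
⇒ E over [I-1,I-2,II-1,II-2,II-3,II-4,III-1,III-2,IV-1,IV-2]: 2 consistent
H/I-1 un ·: hh
H/I-2 aff ·: Hh
H/II-1 aff I-1×I-2: Hh
H/II-2 aff ·: Hh|HH
H/II-3 un I-1×I-2: hh
H/II-4 un I-1×I-2: hh
H/III-1 aff II-2×II-1: Hh|HH
H/III-2 aff ·: Hh|HH
H/IV-1 aff III-1×III-2: Hh|HH
H/IV-2 aff III-1×III-2: Hh|HH
⇒ H over [I-1,I-2,II-1,II-2,II-3,II-4,III-1,III-2,IV-1,IV-2]: 26 consistent
P/I-1 aff ·: Pp|PP
P/I-2 un ·: pp
P/II-1 aff I-1×I-2: Pp
P/II-2 aff ·: Pp|PP
P/II-3 aff I-1×I-2: Pp
P/II-4 aff I-1×I-2: Pp
P/III-1 aff II-2×II-1: Pp|PP
P/III-2 aff ·: Pp|PP
P/IV-1 aff III-1×III-2: Pp|PP
P/IV-2 aff III-1×III-2: Pp|PP
⇒ P over [I-1,I-2,II-1,II-2,II-3,II-4,III-1,III-2,IV-1,IV-2]: 52 consistent

III-1 ∈ {Ee HH PP, Ee HH Pp, Ee Hh PP, Ee Hh Pp}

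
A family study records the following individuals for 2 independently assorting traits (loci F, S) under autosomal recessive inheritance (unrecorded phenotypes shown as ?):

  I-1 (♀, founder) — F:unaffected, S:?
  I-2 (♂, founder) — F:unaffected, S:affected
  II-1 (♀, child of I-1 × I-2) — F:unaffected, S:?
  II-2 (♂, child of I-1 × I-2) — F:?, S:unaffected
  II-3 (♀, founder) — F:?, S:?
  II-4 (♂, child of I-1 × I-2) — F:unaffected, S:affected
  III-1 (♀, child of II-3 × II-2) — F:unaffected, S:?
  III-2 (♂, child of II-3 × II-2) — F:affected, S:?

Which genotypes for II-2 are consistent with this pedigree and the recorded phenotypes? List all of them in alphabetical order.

F/I-1 un ·: FF|Ff
F/I-2 un ·: FF|Ff
F/II-1 un I-1×I-2: FF|Ff
F/II-2 ? I-1×I-2: Ff|ff
F/II-3 ? ·: Ff|ff
F/II-4 un I-1×I-2: FF|Ff
F/III-1 un II-3×II-2: FF|Ff
F/III-2 aff II-3×II-2: ff
⇒ F over [I-1,I-2,II-1,II-2,II-3,II-4,III-1,III-2]: 40 consistent
S/I-1 ? ·: Ss
S/I-2 aff ·: ss
S/II-1 ? I-1×I-2: Ss|ss
S/II-2 un I-1×I-2: Ss
S/II-3 ? ·: SS|Ss|ss
S/II-4 aff I-1×I-2: ss
S/III-1 ? II-3×II-2: SS|Ss|ss
S/III-2 ? II-3×II-2: SS|Ss|ss
⇒ S over [I-1,I-2,II-1,II-2,II-3,II-4,III-1,III-2]: 34 consistent

II-2 ∈ {Ff Ss, ff Ss}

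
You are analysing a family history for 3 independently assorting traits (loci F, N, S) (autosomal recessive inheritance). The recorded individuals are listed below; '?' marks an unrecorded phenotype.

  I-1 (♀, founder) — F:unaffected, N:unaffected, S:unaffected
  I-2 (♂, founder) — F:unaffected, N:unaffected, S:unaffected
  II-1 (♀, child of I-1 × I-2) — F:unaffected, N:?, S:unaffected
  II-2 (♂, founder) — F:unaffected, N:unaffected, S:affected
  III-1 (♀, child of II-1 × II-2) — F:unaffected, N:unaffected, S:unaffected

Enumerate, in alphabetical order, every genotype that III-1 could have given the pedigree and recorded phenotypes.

III-1 ∈ {FF NN Ss, FF Nn Ss, Ff NN Ss, Ff Nn Ss}

F/I-1 un ·: FF|Ff
F/I-2 un ·: FF|Ff
F/II-1 un I-1×I-2: FF|Ff
F/II-2 un ·: FF|Ff
F/III-1 un II-1×II-2: FF|Ff
⇒ F over [I-1,I-2,II-1,II-2,III-1]: 24 consistent
N/I-1 un ·: NN|Nn
N/I-2 un ·: NN|Nn
N/II-1 ? I-1×I-2: NN|Nn|nn
N/II-2 un ·: NN|Nn
N/III-1 un II-1×II-2: NN|Nn
⇒ N over [I-1,I-2,II-1,II-2,III-1]: 26 consistent
S/I-1 un ·: SS|Ss
S/I-2 un ·: SS|Ss
S/II-1 un I-1×I-2: SS|Ss
S/II-2 aff ·: ss
S/III-1 un II-1×II-2: Ss
⇒ S over [I-1,I-2,II-1,II-2,III-1]: 7 consistent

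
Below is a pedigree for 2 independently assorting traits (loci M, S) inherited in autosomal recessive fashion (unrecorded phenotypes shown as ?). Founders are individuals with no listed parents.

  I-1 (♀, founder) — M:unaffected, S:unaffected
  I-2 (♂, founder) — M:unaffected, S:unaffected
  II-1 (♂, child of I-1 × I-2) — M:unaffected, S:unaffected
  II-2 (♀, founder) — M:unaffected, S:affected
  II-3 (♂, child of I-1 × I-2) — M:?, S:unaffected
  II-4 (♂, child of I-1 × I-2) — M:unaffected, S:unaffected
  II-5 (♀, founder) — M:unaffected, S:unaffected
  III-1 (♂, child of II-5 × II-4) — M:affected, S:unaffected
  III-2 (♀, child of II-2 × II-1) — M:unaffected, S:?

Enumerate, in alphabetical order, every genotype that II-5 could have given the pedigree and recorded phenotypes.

II-5 ∈ {Mm SS, Mm Ss}

M/I-1 un ·: MM|Mm
M/I-2 un ·: MM|Mm
M/II-1 un I-1×I-2: MM|Mm
M/II-2 un ·: MM|Mm
M/II-3 ? I-1×I-2: MM|Mm|mm
M/II-4 un I-1×I-2: Mm
M/II-5 un ·: Mm
M/III-1 aff II-5×II-4: mm
M/III-2 un II-2×II-1: MM|Mm
⇒ M over [I-1,I-2,II-1,II-2,II-3,II-4,II-5,III-1,III-2]: 49 consistent
S/I-1 un ·: SS|Ss
S/I-2 un ·: SS|Ss
S/II-1 un I-1×I-2: SS|Ss
S/II-2 aff ·: ss
S/II-3 un I-1×I-2: SS|Ss
S/II-4 un I-1×I-2: SS|Ss
S/II-5 un ·: SS|Ss
S/III-1 un II-5×II-4: SS|Ss
S/III-2 ? II-2×II-1: Ss|ss
⇒ S over [I-1,I-2,II-1,II-2,II-3,II-4,II-5,III-1,III-2]: 129 consistent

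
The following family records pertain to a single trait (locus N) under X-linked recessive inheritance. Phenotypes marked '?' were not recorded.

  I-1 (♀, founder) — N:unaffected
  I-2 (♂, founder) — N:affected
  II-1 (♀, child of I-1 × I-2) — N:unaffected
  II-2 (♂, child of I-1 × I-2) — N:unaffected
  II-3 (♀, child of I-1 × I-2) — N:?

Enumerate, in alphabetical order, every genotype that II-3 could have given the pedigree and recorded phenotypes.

II-3 ∈ {X^NX^n, X^nX^n}

N/I-1 un ·: X^NX^N|X^NX^n
N/I-2 aff ·: X^nY
N/II-1 un I-1×I-2: X^NX^n
N/II-2 un I-1×I-2: X^NY
N/II-3 ? I-1×I-2: X^NX^n|X^nX^n
⇒ N over [I-1,I-2,II-1,II-2,II-3]: 3 consistent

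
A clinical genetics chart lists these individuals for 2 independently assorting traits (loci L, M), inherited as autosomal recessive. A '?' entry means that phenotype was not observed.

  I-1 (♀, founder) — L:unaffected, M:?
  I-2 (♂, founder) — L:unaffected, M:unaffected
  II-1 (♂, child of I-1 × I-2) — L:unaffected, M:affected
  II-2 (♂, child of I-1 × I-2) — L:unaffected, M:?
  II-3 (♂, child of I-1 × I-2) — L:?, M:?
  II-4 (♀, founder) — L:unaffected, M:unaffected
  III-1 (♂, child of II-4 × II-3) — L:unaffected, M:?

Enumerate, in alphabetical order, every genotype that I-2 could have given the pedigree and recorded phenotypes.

L/I-1 un ·: LL|Ll
L/I-2 un ·: LL|Ll
L/II-1 un I-1×I-2: LL|Ll
L/II-2 un I-1×I-2: LL|Ll
L/II-3 ? I-1×I-2: LL|Ll|ll
L/II-4 un ·: LL|Ll
L/III-1 un II-4×II-3: LL|Ll
⇒ L over [I-1,I-2,II-1,II-2,II-3,II-4,III-1]: 95 consistent
M/I-1 ? ·: Mm|mm
M/I-2 un ·: Mm
M/II-1 aff I-1×I-2: mm
M/II-2 ? I-1×I-2: MM|Mm|mm
M/II-3 ? I-1×I-2: MM|Mm|mm
M/II-4 un ·: MM|Mm
M/III-1 ? II-4×II-3: MM|Mm|mm
⇒ M over [I-1,I-2,II-1,II-2,II-3,II-4,III-1]: 49 consistent

I-2 ∈ {LL Mm, Ll Mm}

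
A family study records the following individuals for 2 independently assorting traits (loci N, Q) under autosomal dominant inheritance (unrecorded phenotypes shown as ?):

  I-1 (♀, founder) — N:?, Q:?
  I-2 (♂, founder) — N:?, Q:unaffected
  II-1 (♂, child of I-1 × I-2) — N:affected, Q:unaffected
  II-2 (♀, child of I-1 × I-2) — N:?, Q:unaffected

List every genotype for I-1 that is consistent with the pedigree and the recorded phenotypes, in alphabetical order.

N/I-1 ? ·: nn|Nn|NN
N/I-2 ? ·: nn|Nn|NN
N/II-1 aff I-1×I-2: Nn|NN
N/II-2 ? I-1×I-2: nn|Nn|NN
⇒ N over [I-1,I-2,II-1,II-2]: 21 consistent
Q/I-1 ? ·: qq|Qq
Q/I-2 un ·: qq
Q/II-1 un I-1×I-2: qq
Q/II-2 un I-1×I-2: qq
⇒ Q over [I-1,I-2,II-1,II-2]: 2 consistent

I-1 ∈ {NN Qq, NN qq, Nn Qq, Nn qq, nn Qq, nn qq}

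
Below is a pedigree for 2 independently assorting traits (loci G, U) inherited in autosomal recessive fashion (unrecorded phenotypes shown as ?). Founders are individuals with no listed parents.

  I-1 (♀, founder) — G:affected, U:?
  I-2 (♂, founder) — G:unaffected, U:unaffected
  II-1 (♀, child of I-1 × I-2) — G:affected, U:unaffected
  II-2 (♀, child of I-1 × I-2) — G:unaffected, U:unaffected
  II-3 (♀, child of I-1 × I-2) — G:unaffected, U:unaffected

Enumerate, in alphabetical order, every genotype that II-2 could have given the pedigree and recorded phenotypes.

II-2 ∈ {Gg UU, Gg Uu}

G/I-1 aff ·: gg
G/I-2 un ·: Gg
G/II-1 aff I-1×I-2: gg
G/II-2 un I-1×I-2: Gg
G/II-3 un I-1×I-2: Gg
⇒ G over [I-1,I-2,II-1,II-2,II-3]: 1 consistent
U/I-1 ? ·: UU|Uu|uu
U/I-2 un ·: UU|Uu
U/II-1 un I-1×I-2: UU|Uu
U/II-2 un I-1×I-2: UU|Uu
U/II-3 un I-1×I-2: UU|Uu
⇒ U over [I-1,I-2,II-1,II-2,II-3]: 27 consistent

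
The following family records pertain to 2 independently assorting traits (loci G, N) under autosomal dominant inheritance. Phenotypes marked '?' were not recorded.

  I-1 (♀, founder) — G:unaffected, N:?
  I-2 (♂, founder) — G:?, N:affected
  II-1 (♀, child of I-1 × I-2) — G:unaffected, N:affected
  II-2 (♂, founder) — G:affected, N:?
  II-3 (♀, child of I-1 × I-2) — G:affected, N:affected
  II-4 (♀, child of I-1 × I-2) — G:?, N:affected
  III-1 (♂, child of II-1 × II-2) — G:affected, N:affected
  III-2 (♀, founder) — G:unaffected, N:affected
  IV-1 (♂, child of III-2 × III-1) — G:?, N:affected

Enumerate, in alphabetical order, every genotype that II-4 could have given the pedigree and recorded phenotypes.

II-4 ∈ {Gg NN, Gg Nn, gg NN, gg Nn}

G/I-1 un ·: gg
G/I-2 ? ·: Gg
G/II-1 un I-1×I-2: gg
G/II-2 aff ·: Gg|GG
G/II-3 aff I-1×I-2: Gg
G/II-4 ? I-1×I-2: gg|Gg
G/III-1 aff II-1×II-2: Gg
G/III-2 un ·: gg
G/IV-1 ? III-2×III-1: gg|Gg
⇒ G over [I-1,I-2,II-1,II-2,II-3,II-4,III-1,III-2,IV-1]: 8 consistent
N/I-1 ? ·: nn|Nn|NN
N/I-2 aff ·: Nn|NN
N/II-1 aff I-1×I-2: Nn|NN
N/II-2 ? ·: nn|Nn|NN
N/II-3 aff I-1×I-2: Nn|NN
N/II-4 aff I-1×I-2: Nn|NN
N/III-1 aff II-1×II-2: Nn|NN
N/III-2 aff ·: Nn|NN
N/IV-1 aff III-2×III-1: Nn|NN
⇒ N over [I-1,I-2,II-1,II-2,II-3,II-4,III-1,III-2,IV-1]: 434 consistent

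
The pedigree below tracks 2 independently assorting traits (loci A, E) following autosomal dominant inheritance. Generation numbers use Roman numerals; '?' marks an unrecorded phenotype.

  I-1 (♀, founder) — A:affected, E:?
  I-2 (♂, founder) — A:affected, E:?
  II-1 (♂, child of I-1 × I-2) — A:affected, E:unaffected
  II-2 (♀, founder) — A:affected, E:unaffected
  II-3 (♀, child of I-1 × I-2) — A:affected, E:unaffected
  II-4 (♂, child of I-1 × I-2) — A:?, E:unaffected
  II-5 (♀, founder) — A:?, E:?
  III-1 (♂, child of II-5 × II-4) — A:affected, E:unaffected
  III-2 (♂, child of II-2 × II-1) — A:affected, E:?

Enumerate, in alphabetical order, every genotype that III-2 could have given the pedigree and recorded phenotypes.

A/I-1 aff ·: Aa|AA
A/I-2 aff ·: Aa|AA
A/II-1 aff I-1×I-2: Aa|AA
A/II-2 aff ·: Aa|AA
A/II-3 aff I-1×I-2: Aa|AA
A/II-4 ? I-1×I-2: aa|Aa|AA
A/II-5 ? ·: aa|Aa|AA
A/III-1 aff II-5×II-4: Aa|AA
A/III-2 aff II-2×II-1: Aa|AA
⇒ A over [I-1,I-2,II-1,II-2,II-3,II-4,II-5,III-1,III-2]: 418 consistent
E/I-1 ? ·: ee|Ee
E/I-2 ? ·: ee|Ee
E/II-1 un I-1×I-2: ee
E/II-2 un ·: ee
E/II-3 un I-1×I-2: ee
E/II-4 un I-1×I-2: ee
E/II-5 ? ·: ee|Ee
E/III-1 un II-5×II-4: ee
E/III-2 ? II-2×II-1: ee
⇒ E over [I-1,I-2,II-1,II-2,II-3,II-4,II-5,III-1,III-2]: 8 consistent

III-2 ∈ {AA ee, Aa ee}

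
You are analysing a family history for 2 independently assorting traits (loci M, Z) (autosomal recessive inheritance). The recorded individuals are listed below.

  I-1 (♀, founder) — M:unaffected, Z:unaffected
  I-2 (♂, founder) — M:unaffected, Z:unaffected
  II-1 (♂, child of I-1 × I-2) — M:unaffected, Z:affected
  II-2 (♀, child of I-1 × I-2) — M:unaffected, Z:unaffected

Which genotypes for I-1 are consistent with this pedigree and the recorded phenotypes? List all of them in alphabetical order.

I-1 ∈ {MM Zz, Mm Zz}

M/I-1 un ·: MM|Mm
M/I-2 un ·: MM|Mm
M/II-1 un I-1×I-2: MM|Mm
M/II-2 un I-1×I-2: MM|Mm
⇒ M over [I-1,I-2,II-1,II-2]: 13 consistent
Z/I-1 un ·: Zz
Z/I-2 un ·: Zz
Z/II-1 aff I-1×I-2: zz
Z/II-2 un I-1×I-2: ZZ|Zz
⇒ Z over [I-1,I-2,II-1,II-2]: 2 consistent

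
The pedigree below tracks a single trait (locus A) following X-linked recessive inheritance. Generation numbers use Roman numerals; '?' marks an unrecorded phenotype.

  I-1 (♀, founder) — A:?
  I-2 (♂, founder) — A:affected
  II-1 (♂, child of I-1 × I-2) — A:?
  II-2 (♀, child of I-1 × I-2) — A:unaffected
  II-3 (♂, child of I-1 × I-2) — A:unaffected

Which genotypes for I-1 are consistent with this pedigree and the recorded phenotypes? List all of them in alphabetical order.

I-1 ∈ {X^AX^A, X^AX^a}

A/I-1 ? ·: X^AX^A|X^AX^a
A/I-2 aff ·: X^aY
A/II-1 ? I-1×I-2: X^AY|X^aY
A/II-2 un I-1×I-2: X^AX^a
A/II-3 un I-1×I-2: X^AY
⇒ A over [I-1,I-2,II-1,II-2,II-3]: 3 consistent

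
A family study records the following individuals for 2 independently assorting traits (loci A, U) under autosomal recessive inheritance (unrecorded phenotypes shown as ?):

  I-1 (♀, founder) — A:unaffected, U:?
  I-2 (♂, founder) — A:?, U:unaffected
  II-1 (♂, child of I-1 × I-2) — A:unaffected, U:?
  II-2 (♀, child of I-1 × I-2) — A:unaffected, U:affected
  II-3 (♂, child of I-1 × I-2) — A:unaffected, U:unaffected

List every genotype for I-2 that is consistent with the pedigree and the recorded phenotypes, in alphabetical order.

A/I-1 un ·: AA|Aa
A/I-2 ? ·: AA|Aa|aa
A/II-1 un I-1×I-2: AA|Aa
A/II-2 un I-1×I-2: AA|Aa
A/II-3 un I-1×I-2: AA|Aa
⇒ A over [I-1,I-2,II-1,II-2,II-3]: 27 consistent
U/I-1 ? ·: Uu|uu
U/I-2 un ·: Uu
U/II-1 ? I-1×I-2: UU|Uu|uu
U/II-2 aff I-1×I-2: uu
U/II-3 un I-1×I-2: UU|Uu
⇒ U over [I-1,I-2,II-1,II-2,II-3]: 8 consistent

I-2 ∈ {AA Uu, Aa Uu, aa Uu}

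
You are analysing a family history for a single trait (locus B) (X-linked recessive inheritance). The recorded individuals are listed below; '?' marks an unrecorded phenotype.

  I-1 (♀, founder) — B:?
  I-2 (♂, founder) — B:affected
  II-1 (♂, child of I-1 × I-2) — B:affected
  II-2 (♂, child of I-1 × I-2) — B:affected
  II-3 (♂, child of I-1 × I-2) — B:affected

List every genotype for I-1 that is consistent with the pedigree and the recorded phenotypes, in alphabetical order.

I-1 ∈ {X^BX^b, X^bX^b}

B/I-1 ? ·: X^BX^b|X^bX^b
B/I-2 aff ·: X^bY
B/II-1 aff I-1×I-2: X^bY
B/II-2 aff I-1×I-2: X^bY
B/II-3 aff I-1×I-2: X^bY
⇒ B over [I-1,I-2,II-1,II-2,II-3]: 2 consistent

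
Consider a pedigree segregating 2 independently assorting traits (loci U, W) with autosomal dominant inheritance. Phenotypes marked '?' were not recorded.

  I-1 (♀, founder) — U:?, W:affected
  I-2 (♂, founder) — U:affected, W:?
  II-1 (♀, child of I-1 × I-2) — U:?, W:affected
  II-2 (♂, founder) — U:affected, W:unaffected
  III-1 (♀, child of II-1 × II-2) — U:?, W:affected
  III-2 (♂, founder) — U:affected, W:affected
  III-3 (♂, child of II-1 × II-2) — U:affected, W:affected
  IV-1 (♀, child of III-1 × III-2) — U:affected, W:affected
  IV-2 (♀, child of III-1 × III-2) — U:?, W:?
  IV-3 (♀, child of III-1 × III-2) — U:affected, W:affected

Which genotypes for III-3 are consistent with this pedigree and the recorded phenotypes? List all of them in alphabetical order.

III-3 ∈ {UU Ww, Uu Ww}

U/I-1 ? ·: uu|Uu|UU
U/I-2 aff ·: Uu|UU
U/II-1 ? I-1×I-2: uu|Uu|UU
U/II-2 aff ·: Uu|UU
U/III-1 ? II-1×II-2: uu|Uu|UU
U/III-2 aff ·: Uu|UU
U/III-3 aff II-1×II-2: Uu|UU
U/IV-1 aff III-1×III-2: Uu|UU
U/IV-2 ? III-1×III-2: uu|Uu|UU
U/IV-3 aff III-1×III-2: Uu|UU
⇒ U over [I-1,I-2,II-1,II-2,III-1,III-2,III-3,IV-1,IV-2,IV-3]: 964 consistent
W/I-1 aff ·: Ww|WW
W/I-2 ? ·: ww|Ww|WW
W/II-1 aff I-1×I-2: Ww|WW
W/II-2 un ·: ww
W/III-1 aff II-1×II-2: Ww
W/III-2 aff ·: Ww|WW
W/III-3 aff II-1×II-2: Ww
W/IV-1 aff III-1×III-2: Ww|WW
W/IV-2 ? III-1×III-2: ww|Ww|WW
W/IV-3 aff III-1×III-2: Ww|WW
⇒ W over [I-1,I-2,II-1,II-2,III-1,III-2,III-3,IV-1,IV-2,IV-3]: 180 consistent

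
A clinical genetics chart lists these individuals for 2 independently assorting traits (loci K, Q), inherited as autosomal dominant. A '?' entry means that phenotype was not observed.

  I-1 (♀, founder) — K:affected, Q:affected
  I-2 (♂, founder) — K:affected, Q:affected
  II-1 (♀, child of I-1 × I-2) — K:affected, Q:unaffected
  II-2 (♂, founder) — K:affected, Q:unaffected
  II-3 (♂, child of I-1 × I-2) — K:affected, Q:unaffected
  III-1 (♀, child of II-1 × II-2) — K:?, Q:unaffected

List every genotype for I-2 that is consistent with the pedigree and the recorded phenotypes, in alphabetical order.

I-2 ∈ {KK Qq, Kk Qq}

K/I-1 aff ·: Kk|KK
K/I-2 aff ·: Kk|KK
K/II-1 aff I-1×I-2: Kk|KK
K/II-2 aff ·: Kk|KK
K/II-3 aff I-1×I-2: Kk|KK
K/III-1 ? II-1×II-2: kk|Kk|KK
⇒ K over [I-1,I-2,II-1,II-2,II-3,III-1]: 51 consistent
Q/I-1 aff ·: Qq
Q/I-2 aff ·: Qq
Q/II-1 un I-1×I-2: qq
Q/II-2 un ·: qq
Q/II-3 un I-1×I-2: qq
Q/III-1 un II-1×II-2: qq
⇒ Q over [I-1,I-2,II-1,II-2,II-3,III-1]: 1 consistent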